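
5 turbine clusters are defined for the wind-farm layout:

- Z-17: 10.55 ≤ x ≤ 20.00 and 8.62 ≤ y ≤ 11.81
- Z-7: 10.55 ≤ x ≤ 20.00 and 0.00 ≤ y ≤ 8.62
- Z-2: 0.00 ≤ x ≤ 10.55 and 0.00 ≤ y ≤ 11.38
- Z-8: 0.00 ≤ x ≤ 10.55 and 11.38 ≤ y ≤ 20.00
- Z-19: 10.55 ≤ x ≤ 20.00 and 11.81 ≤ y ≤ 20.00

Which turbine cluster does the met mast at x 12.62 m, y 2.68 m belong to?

Z-7

The point has x = 12.62 and y = 2.68.
Only Z-7 satisfies 10.55 ≤ x ≤ 20.00 and 0.00 ≤ y ≤ 8.62.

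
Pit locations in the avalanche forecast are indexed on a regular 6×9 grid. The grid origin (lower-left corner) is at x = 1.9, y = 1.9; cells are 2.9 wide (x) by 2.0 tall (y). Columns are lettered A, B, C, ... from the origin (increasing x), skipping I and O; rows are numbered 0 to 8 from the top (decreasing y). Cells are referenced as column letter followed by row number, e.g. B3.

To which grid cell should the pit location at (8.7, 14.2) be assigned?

C2

Column index: ⌊(8.7 − 1.9) / 2.9⌋ = ⌊2.345⌋ = 2 → column C
Row offset from origin: ⌊(14.2 − 1.9) / 2.0⌋ = ⌊6.150⌋ = 6 → row 2 (counted from top)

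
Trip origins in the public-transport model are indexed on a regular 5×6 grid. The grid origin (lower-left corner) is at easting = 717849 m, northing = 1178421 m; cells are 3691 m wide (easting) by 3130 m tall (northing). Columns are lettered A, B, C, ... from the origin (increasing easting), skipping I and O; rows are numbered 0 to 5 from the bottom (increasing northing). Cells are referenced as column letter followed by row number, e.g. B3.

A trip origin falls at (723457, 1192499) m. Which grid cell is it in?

Column index: ⌊(723457 − 717849) / 3691⌋ = ⌊1.519⌋ = 1 → column B
Row offset from origin: ⌊(1192499 − 1178421) / 3130⌋ = ⌊4.498⌋ = 4 → row 4

B4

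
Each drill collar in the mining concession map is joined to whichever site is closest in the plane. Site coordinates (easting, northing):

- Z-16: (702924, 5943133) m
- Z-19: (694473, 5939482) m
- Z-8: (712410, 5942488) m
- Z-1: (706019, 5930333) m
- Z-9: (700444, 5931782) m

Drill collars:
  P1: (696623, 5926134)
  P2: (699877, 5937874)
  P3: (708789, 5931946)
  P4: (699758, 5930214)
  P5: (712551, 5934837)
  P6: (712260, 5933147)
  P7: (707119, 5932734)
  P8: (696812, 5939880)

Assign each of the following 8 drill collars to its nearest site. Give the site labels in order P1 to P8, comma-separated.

Z-9, Z-19, Z-1, Z-9, Z-8, Z-1, Z-1, Z-19

P1 → Z-9 (d²=46499945.00)
P2 → Z-19 (d²=31788880.00)
P3 → Z-1 (d²=10274669.00)
P4 → Z-9 (d²=2929220.00)
P5 → Z-8 (d²=58557682.00)
P6 → Z-1 (d²=46868677.00)
P7 → Z-1 (d²=6974801.00)
P8 → Z-19 (d²=5629325.00)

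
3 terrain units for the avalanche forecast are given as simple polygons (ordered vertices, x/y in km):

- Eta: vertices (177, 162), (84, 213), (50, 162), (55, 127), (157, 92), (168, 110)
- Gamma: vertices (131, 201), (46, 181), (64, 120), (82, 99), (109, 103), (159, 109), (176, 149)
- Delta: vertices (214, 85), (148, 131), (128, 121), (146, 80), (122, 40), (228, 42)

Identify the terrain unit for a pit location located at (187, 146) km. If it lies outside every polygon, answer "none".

none

Cast a ray rightward from (187, 146). For each polygon, the edges (by vertex number in listed order) whose endpoints lie on opposite sides of y = 146, where each meets that height, and whether that is right or left of the point:
Eta: 3–4 at x≈52.3 (left), 6–1 at x≈174.2 (left) → 0 crossings.
Gamma: 2–3 at x≈56.3 (left), 6–7 at x≈174.7 (left) → 0 crossings.
Delta: no edge straddles that height → 0 crossings.
All counts are even, so the point lies outside every listed polygon.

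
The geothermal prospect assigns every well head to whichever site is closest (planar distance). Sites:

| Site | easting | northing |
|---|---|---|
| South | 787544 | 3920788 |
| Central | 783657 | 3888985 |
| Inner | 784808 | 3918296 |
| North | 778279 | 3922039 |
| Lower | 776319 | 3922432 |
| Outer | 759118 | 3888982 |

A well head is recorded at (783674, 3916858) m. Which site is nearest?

Squared distances to each site:
South: 30421800.000; Central: 776904418.000; Inner: 3353800.000; North: 55948786.000; Lower: 85165501.000; Outer: 1380068512.000.
Minimum at Inner.

Inner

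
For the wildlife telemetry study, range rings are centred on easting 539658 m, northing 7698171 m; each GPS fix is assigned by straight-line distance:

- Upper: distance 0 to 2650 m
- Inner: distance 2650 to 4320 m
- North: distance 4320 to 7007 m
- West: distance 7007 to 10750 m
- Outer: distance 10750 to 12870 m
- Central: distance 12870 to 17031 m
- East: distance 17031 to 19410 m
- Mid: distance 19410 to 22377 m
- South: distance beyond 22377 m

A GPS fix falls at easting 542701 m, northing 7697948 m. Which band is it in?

Distance = √((542701−539658)² + (7697948−7698171)²) = √(9259849.000 + 49729.000) = 3051.160 m.
2650 ≤ 3051.160 < 4320 → Inner.

Inner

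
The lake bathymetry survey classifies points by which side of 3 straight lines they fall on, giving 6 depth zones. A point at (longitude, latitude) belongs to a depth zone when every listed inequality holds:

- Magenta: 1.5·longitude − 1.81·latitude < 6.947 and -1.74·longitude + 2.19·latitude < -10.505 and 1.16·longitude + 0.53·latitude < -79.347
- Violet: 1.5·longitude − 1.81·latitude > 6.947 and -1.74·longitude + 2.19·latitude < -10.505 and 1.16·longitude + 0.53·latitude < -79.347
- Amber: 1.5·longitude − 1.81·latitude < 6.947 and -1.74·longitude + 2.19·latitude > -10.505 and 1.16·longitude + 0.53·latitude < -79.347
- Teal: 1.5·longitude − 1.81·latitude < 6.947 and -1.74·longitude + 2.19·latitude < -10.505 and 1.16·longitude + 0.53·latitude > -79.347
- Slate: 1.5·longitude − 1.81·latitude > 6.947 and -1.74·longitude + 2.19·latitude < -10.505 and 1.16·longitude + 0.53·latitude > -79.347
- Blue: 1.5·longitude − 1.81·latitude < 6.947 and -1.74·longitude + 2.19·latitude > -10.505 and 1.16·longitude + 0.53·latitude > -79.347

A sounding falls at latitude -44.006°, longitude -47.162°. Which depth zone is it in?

Slate

1.5·-47.162 − 1.81·-44.006 = 8.908, which is > 6.947
-1.74·-47.162 + 2.19·-44.006 = -14.311, which is < -10.505
1.16·-47.162 + 0.53·-44.006 = -78.031, which is > -79.347
This sign pattern matches Slate.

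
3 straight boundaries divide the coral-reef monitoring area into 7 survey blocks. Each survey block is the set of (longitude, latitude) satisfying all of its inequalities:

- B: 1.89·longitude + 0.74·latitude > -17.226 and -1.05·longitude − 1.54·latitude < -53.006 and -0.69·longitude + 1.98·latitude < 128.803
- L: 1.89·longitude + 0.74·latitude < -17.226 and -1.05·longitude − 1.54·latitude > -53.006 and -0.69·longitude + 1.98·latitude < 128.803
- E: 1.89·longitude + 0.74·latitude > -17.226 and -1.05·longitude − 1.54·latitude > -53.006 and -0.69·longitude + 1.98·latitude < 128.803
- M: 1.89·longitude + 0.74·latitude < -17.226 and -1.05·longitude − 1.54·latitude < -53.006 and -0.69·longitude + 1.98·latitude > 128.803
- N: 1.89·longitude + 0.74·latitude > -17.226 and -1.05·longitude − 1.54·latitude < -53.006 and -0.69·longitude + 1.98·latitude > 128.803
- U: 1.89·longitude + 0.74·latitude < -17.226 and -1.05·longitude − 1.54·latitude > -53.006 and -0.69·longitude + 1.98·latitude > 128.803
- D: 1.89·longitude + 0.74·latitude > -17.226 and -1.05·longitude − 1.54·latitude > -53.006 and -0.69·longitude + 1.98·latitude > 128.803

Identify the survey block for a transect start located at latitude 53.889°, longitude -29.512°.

E

1.89·-29.512 + 0.74·53.889 = -15.900, which is > -17.226
-1.05·-29.512 − 1.54·53.889 = -52.001, which is > -53.006
-0.69·-29.512 + 1.98·53.889 = 127.064, which is < 128.803
This sign pattern matches E.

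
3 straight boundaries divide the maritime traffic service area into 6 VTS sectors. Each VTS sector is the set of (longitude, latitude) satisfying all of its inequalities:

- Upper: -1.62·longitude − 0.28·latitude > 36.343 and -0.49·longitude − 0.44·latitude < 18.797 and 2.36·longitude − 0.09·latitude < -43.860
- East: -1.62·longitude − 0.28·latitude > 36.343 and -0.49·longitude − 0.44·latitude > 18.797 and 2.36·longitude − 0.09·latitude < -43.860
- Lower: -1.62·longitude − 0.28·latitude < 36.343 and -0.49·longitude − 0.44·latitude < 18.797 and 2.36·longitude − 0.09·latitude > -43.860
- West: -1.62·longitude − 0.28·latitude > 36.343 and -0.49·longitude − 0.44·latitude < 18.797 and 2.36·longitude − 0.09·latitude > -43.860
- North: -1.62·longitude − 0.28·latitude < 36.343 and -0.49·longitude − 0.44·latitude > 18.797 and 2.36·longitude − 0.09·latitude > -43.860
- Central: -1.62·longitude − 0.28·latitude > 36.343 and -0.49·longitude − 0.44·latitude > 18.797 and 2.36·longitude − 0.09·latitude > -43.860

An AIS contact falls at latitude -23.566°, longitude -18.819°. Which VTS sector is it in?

-1.62·-18.819 − 0.28·-23.566 = 37.085, which is > 36.343
-0.49·-18.819 − 0.44·-23.566 = 19.590, which is > 18.797
2.36·-18.819 − 0.09·-23.566 = -42.292, which is > -43.860
This sign pattern matches Central.

Central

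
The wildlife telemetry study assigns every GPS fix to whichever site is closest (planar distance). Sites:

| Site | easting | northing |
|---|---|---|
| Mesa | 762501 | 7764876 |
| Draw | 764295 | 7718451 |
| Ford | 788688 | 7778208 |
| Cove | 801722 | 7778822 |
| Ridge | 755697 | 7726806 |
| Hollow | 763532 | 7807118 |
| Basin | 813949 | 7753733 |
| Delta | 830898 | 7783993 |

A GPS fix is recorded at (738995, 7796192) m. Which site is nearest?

Squared distances to each site:
Mesa: 1533223892.000; Draw: 6683753081.000; Ford: 2792818505.000; Cove: 4236393429.000; Ridge: 5093373800.000; Hollow: 721441845.000; Basin: 7420868797.000; Delta: 8594977010.000.
Minimum at Hollow.

Hollow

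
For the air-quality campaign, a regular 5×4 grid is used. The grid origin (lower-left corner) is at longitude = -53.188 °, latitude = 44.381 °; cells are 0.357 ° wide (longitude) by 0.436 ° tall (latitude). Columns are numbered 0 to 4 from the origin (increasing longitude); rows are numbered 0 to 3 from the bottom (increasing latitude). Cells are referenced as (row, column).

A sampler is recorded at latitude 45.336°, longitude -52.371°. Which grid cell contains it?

(2, 2)

Column index: ⌊(-52.371 − -53.188) / 0.357⌋ = ⌊2.289⌋ = 2
Row offset from origin: ⌊(45.336 − 44.381) / 0.436⌋ = ⌊2.190⌋ = 2 → row 2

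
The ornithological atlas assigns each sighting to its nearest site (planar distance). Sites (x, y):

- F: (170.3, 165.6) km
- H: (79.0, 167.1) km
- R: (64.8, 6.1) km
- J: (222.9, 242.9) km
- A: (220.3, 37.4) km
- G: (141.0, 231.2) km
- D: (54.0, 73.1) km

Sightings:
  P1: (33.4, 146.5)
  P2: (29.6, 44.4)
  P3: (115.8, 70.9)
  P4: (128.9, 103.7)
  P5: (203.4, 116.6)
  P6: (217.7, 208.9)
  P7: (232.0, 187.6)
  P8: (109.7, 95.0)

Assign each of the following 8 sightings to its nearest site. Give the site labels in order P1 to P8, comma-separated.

H, D, D, F, F, J, J, D

P1 → H (d²=2503.72)
P2 → D (d²=1419.05)
P3 → D (d²=3824.08)
P4 → F (d²=5545.57)
P5 → F (d²=3496.61)
P6 → J (d²=1183.04)
P7 → J (d²=3140.90)
P8 → D (d²=3582.10)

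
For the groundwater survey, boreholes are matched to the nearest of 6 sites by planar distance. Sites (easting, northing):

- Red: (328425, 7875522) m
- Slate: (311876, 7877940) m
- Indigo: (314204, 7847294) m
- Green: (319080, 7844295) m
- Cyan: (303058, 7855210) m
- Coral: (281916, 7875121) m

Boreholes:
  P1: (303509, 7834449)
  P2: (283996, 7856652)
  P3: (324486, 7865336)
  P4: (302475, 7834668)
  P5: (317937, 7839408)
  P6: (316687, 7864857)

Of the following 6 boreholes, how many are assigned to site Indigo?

P1 → Indigo
P2 → Coral
P3 → Red
P4 → Indigo
P5 → Green
P6 → Slate
2 of the 6 go to Indigo.

2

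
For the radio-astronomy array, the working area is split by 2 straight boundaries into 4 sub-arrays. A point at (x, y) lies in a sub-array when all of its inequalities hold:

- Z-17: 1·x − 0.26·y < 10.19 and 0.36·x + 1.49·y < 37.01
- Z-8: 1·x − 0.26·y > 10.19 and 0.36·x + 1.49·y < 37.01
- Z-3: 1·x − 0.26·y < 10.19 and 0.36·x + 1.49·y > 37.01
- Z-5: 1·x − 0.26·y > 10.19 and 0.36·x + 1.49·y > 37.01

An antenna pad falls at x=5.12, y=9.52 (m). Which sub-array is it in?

1·5.12 − 0.26·9.52 = 2.645, which is < 10.19
0.36·5.12 + 1.49·9.52 = 16.028, which is < 37.01
This sign pattern matches Z-17.

Z-17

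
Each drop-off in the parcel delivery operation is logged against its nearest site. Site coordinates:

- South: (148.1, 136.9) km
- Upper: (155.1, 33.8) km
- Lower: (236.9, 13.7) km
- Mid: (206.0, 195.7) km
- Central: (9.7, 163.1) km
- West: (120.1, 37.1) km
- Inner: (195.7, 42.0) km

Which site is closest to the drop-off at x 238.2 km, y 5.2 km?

Lower

Squared distances to each site:
South: 25462.900; Upper: 7723.570; Lower: 73.940; Mid: 37327.090; Central: 77144.660; West: 14965.220; Inner: 3160.490.
Minimum at Lower.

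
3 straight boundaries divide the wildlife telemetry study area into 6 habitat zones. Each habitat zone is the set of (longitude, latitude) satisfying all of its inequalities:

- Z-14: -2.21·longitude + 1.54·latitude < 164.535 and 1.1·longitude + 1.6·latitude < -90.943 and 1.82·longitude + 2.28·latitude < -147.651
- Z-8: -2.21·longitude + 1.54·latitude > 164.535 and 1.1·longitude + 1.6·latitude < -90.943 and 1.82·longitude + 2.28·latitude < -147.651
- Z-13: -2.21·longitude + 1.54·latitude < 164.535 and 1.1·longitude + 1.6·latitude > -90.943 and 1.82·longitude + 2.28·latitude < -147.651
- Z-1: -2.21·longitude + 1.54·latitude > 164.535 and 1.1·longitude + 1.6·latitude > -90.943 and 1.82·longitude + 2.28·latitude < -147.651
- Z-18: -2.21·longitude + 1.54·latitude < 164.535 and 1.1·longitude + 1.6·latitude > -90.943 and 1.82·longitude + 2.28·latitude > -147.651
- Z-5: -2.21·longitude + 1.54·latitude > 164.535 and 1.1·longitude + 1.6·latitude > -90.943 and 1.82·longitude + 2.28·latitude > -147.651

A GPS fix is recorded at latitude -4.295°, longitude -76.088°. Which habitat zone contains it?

-2.21·-76.088 + 1.54·-4.295 = 161.540, which is < 164.535
1.1·-76.088 + 1.6·-4.295 = -90.569, which is > -90.943
1.82·-76.088 + 2.28·-4.295 = -148.273, which is < -147.651
This sign pattern matches Z-13.

Z-13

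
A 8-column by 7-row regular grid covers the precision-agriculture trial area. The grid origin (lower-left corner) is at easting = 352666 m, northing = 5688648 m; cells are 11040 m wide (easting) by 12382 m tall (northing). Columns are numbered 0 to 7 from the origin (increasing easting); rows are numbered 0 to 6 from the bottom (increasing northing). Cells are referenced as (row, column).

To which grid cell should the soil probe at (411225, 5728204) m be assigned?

(3, 5)

Column index: ⌊(411225 − 352666) / 11040⌋ = ⌊5.304⌋ = 5
Row offset from origin: ⌊(5728204 − 5688648) / 12382⌋ = ⌊3.195⌋ = 3 → row 3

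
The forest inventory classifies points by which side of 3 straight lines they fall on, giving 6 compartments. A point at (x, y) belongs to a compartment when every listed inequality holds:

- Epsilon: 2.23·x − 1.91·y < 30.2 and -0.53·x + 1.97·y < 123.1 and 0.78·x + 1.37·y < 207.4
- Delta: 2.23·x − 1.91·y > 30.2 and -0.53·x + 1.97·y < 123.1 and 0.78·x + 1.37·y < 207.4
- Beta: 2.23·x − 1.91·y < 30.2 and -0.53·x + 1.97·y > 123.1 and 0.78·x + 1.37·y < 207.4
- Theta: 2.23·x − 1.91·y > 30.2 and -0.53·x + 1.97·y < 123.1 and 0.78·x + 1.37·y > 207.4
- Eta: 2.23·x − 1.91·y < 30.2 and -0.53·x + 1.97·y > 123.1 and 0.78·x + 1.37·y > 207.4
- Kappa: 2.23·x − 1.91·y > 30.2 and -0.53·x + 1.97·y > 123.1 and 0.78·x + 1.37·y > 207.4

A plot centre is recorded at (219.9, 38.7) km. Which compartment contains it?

Theta

2.23·219.9 − 1.91·38.7 = 416.460, which is > 30.2
-0.53·219.9 + 1.97·38.7 = -40.308, which is < 123.1
0.78·219.9 + 1.37·38.7 = 224.541, which is > 207.4
This sign pattern matches Theta.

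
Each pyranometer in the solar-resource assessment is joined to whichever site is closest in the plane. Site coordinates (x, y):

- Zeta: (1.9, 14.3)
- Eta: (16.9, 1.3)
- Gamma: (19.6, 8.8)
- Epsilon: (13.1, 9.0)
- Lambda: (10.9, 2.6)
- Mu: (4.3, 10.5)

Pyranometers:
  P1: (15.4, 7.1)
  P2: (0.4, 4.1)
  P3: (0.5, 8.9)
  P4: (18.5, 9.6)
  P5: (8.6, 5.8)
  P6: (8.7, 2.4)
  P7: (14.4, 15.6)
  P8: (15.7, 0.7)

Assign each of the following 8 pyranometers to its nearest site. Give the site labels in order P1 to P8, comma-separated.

P1 → Epsilon (d²=8.90)
P2 → Mu (d²=56.17)
P3 → Mu (d²=17.00)
P4 → Gamma (d²=1.85)
P5 → Lambda (d²=15.53)
P6 → Lambda (d²=4.88)
P7 → Epsilon (d²=45.25)
P8 → Eta (d²=1.80)

Epsilon, Mu, Mu, Gamma, Lambda, Lambda, Epsilon, Eta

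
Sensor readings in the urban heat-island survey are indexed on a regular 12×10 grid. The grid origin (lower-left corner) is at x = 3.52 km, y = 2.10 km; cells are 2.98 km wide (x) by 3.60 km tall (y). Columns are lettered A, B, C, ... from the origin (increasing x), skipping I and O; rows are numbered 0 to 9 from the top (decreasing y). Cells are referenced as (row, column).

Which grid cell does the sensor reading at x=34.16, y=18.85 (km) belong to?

Column index: ⌊(34.16 − 3.52) / 2.98⌋ = ⌊10.282⌋ = 10 → column L
Row offset from origin: ⌊(18.85 − 2.10) / 3.60⌋ = ⌊4.653⌋ = 4 → row 5 (counted from top)

(5, L)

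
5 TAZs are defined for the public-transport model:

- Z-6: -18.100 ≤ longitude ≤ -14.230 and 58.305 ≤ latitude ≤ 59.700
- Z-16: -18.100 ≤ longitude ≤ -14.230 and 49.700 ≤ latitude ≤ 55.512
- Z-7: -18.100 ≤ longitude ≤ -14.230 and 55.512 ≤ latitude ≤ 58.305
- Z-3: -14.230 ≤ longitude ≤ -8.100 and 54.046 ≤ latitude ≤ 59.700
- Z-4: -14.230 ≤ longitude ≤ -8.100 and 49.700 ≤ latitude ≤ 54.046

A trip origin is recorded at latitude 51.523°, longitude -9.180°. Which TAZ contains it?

The point has longitude = -9.180 and latitude = 51.523.
Only Z-4 satisfies -14.230 ≤ longitude ≤ -8.100 and 49.700 ≤ latitude ≤ 54.046.

Z-4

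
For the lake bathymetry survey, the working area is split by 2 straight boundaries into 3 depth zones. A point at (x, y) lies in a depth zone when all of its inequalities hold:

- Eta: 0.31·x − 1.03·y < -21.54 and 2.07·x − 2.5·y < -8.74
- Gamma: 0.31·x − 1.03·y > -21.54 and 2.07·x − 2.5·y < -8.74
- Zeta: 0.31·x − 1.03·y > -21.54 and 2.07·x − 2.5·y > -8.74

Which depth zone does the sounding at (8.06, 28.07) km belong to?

0.31·8.06 − 1.03·28.07 = -26.414, which is < -21.54
2.07·8.06 − 2.5·28.07 = -53.491, which is < -8.74
This sign pattern matches Eta.

Eta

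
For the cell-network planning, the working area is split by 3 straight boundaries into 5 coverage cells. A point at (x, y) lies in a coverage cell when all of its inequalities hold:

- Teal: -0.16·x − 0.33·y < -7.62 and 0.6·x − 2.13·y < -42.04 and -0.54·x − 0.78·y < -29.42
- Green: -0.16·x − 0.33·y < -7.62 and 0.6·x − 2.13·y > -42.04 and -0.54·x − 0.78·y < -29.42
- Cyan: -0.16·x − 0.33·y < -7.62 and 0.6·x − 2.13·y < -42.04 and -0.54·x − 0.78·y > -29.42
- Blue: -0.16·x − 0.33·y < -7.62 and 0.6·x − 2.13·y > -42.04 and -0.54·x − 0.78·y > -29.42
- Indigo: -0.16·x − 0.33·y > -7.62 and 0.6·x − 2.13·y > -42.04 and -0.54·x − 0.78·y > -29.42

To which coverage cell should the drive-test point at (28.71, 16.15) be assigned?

-0.16·28.71 − 0.33·16.15 = -9.923, which is < -7.62
0.6·28.71 − 2.13·16.15 = -17.173, which is > -42.04
-0.54·28.71 − 0.78·16.15 = -28.100, which is > -29.42
This sign pattern matches Blue.

Blue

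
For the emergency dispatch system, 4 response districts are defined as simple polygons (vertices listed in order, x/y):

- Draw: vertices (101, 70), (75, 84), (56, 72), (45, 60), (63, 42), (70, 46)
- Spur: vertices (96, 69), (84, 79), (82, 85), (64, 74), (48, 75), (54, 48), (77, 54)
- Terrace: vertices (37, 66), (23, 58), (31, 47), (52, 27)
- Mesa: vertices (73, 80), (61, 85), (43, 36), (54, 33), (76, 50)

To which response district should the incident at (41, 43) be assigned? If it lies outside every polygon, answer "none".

Cast a ray rightward from (41, 43). For each polygon, the edges (by vertex number in listed order) whose endpoints lie on opposite sides of y = 43, where each meets that height, and whether that is right or left of the point:
Draw: 4–5 at x≈62.0 (right), 5–6 at x≈64.8 (right) → 2 crossings.
Spur: no edge straddles that height → 0 crossings.
Terrace: 3–4 at x≈35.2 (left), 4–1 at x≈45.8 (right) → 1 crossing.
Mesa: 2–3 at x≈45.6 (right), 4–5 at x≈66.9 (right) → 2 crossings.
Only Terrace has an odd count, so the point is inside Terrace.

Terrace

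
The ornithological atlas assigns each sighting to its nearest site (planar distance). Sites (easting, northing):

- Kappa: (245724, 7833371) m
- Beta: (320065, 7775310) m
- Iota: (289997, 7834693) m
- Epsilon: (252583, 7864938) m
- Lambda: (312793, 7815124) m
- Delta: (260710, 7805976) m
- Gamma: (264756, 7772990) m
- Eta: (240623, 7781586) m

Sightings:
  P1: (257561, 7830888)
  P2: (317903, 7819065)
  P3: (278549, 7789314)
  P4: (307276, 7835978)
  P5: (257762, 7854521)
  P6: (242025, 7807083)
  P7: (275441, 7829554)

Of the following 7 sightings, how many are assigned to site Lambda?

1

P1 → Kappa
P2 → Lambda
P3 → Gamma
P4 → Iota
P5 → Epsilon
P6 → Delta
P7 → Iota
1 of the 7 goes to Lambda.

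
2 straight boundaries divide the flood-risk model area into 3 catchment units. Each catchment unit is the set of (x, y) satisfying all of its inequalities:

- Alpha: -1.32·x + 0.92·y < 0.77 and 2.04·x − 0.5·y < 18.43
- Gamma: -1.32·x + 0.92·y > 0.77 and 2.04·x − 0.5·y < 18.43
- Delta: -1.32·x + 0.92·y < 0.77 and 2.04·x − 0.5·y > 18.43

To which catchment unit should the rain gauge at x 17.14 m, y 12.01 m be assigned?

-1.32·17.14 + 0.92·12.01 = -11.576, which is < 0.77
2.04·17.14 − 0.5·12.01 = 28.961, which is > 18.43
This sign pattern matches Delta.

Delta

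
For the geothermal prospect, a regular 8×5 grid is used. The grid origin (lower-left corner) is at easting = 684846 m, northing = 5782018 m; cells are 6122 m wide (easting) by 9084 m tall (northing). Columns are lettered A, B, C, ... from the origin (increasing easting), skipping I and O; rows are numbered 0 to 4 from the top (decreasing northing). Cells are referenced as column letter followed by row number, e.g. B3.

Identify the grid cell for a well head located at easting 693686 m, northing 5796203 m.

Column index: ⌊(693686 − 684846) / 6122⌋ = ⌊1.444⌋ = 1 → column B
Row offset from origin: ⌊(5796203 − 5782018) / 9084⌋ = ⌊1.562⌋ = 1 → row 3 (counted from top)

B3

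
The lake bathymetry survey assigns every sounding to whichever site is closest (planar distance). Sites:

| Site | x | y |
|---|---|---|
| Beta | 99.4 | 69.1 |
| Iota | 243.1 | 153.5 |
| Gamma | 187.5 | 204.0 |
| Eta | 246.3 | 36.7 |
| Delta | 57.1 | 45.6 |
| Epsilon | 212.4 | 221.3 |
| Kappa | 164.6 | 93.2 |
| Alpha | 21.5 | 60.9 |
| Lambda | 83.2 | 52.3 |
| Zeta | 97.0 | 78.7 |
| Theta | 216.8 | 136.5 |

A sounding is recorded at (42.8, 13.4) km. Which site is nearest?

Squared distances to each site:
Beta: 6306.050; Iota: 59748.100; Gamma: 57266.450; Eta: 41955.140; Delta: 1241.330; Epsilon: 71986.570; Kappa: 21203.280; Alpha: 2709.940; Lambda: 3145.370; Zeta: 7201.730; Theta: 45429.610.
Minimum at Delta.

Delta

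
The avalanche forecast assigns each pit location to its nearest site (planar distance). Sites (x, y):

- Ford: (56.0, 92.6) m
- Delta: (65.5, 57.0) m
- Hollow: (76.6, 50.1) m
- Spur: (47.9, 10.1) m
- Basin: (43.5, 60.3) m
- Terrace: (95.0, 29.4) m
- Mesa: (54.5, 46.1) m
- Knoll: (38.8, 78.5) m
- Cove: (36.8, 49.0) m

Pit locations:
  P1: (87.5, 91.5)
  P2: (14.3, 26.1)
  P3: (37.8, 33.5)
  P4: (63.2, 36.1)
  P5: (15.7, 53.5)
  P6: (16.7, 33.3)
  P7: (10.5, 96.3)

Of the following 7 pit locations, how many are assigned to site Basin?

P1 → Ford
P2 → Cove
P3 → Cove
P4 → Mesa
P5 → Cove
P6 → Cove
P7 → Knoll
0 of the 7 go to Basin.

0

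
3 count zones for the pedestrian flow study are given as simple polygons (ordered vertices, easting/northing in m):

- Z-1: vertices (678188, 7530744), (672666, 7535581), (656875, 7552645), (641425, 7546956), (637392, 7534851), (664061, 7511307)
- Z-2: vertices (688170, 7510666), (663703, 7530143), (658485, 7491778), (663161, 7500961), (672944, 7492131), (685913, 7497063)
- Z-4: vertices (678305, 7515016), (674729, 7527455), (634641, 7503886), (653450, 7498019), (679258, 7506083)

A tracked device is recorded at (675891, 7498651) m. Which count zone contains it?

Z-2

Cast a ray rightward from (675891, 7498651). For each polygon, the edges (by vertex number in listed order) whose endpoints lie on opposite sides of northing = 7498651, where each meets that height, and whether that is right or left of the point:
Z-1: no edge straddles that height → 0 crossings.
Z-2: 2–3 at easting≈659419.8 (left), 3–4 at easting≈661984.7 (left), 4–5 at easting≈665720.3 (left), 6–1 at easting≈686176.5 (right) → 1 crossing.
Z-4: 3–4 at easting≈651423.9 (left), 4–5 at easting≈655472.7 (left) → 0 crossings.
Only Z-2 has an odd count, so the point is inside Z-2.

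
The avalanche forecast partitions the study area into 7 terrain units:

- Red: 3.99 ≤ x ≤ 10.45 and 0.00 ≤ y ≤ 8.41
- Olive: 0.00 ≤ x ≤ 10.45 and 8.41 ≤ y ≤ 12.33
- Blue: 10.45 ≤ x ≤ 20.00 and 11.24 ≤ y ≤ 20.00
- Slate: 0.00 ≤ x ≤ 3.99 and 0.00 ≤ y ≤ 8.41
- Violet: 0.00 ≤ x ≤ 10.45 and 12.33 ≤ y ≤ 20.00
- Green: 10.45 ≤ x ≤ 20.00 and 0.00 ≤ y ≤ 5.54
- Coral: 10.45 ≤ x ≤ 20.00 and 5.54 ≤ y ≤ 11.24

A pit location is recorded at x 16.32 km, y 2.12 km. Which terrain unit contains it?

Green

The point has x = 16.32 and y = 2.12.
Only Green satisfies 10.45 ≤ x ≤ 20.00 and 0.00 ≤ y ≤ 5.54.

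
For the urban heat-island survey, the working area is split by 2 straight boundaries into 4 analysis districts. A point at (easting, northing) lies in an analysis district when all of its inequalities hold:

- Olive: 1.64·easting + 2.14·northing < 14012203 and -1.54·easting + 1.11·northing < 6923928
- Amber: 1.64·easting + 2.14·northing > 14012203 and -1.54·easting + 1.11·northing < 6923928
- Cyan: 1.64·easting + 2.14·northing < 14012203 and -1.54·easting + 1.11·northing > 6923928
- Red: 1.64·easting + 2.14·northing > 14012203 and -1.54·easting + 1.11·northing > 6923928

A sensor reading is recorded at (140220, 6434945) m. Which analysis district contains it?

1.64·140220 + 2.14·6434945 = 14000743.100, which is < 14012203
-1.54·140220 + 1.11·6434945 = 6926850.150, which is > 6923928
This sign pattern matches Cyan.

Cyan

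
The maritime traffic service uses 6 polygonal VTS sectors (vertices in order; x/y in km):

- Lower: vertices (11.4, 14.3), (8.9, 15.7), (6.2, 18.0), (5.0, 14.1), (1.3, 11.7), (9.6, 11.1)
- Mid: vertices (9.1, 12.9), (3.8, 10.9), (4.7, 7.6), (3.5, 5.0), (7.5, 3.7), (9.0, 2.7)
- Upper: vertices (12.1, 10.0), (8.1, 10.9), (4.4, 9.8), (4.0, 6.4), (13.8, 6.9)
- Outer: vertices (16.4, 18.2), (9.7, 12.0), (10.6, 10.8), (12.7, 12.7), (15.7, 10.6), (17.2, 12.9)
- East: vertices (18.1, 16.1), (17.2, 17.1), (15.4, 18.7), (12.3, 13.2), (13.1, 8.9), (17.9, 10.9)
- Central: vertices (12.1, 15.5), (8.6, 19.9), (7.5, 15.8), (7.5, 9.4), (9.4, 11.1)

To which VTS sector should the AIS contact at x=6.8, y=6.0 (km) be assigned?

Mid

Cast a ray rightward from (6.8, 6.0). For each polygon, the edges (by vertex number in listed order) whose endpoints lie on opposite sides of y = 6.0, where each meets that height, and whether that is right or left of the point:
Lower: no edge straddles that height → 0 crossings.
Mid: 3–4 at x≈3.96 (left), 6–1 at x≈9.03 (right) → 1 crossing.
Upper: no edge straddles that height → 0 crossings.
Outer: no edge straddles that height → 0 crossings.
East: no edge straddles that height → 0 crossings.
Central: no edge straddles that height → 0 crossings.
Only Mid has an odd count, so the point is inside Mid.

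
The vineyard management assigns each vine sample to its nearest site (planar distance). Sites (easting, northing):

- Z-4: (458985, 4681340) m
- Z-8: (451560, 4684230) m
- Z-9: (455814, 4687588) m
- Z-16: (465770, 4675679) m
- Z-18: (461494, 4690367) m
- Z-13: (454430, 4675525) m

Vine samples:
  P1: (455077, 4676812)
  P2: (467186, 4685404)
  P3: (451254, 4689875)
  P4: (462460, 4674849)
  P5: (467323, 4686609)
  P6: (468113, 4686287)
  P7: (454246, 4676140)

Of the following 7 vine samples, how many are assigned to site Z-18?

3

P1 → Z-13
P2 → Z-18
P3 → Z-9
P4 → Z-16
P5 → Z-18
P6 → Z-18
P7 → Z-13
3 of the 7 go to Z-18.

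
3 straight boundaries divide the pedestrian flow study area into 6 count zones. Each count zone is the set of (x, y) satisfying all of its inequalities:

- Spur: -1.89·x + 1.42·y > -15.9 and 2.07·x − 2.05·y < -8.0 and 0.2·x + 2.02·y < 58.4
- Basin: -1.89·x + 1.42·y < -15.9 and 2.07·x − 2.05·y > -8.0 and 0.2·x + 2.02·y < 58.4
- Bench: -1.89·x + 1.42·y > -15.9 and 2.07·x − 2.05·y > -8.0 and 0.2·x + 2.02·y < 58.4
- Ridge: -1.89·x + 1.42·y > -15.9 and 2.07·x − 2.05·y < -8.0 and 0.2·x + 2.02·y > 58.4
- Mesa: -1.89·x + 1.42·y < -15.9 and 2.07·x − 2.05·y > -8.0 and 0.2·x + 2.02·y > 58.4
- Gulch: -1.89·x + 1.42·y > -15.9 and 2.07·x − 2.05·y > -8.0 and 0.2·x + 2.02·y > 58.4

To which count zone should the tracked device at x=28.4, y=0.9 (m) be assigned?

-1.89·28.4 + 1.42·0.9 = -52.398, which is < -15.9
2.07·28.4 − 2.05·0.9 = 56.943, which is > -8.0
0.2·28.4 + 2.02·0.9 = 7.498, which is < 58.4
This sign pattern matches Basin.

Basin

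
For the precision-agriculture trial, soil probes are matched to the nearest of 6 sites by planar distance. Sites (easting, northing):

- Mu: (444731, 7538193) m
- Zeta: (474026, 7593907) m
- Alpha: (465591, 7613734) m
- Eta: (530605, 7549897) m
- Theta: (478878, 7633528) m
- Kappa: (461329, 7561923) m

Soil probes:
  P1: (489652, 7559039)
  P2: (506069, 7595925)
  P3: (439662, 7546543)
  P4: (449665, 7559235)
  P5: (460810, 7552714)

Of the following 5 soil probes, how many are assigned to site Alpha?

P1 → Kappa
P2 → Zeta
P3 → Mu
P4 → Kappa
P5 → Kappa
0 of the 5 go to Alpha.

0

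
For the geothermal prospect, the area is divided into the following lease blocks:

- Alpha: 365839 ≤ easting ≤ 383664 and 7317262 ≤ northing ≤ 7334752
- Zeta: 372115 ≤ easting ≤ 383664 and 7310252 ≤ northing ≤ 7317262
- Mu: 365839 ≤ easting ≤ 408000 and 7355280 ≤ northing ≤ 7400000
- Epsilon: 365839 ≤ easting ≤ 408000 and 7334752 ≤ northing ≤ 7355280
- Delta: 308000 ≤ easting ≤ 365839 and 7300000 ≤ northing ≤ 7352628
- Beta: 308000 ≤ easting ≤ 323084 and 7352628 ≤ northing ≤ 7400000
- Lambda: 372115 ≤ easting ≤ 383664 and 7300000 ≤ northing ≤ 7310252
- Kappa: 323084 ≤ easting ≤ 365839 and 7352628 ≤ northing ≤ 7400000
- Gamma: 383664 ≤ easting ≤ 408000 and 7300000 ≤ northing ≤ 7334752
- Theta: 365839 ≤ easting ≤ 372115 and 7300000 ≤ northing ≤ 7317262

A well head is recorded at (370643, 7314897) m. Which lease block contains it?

Theta

The point has easting = 370643 and northing = 7314897.
Only Theta satisfies 365839 ≤ easting ≤ 372115 and 7300000 ≤ northing ≤ 7317262.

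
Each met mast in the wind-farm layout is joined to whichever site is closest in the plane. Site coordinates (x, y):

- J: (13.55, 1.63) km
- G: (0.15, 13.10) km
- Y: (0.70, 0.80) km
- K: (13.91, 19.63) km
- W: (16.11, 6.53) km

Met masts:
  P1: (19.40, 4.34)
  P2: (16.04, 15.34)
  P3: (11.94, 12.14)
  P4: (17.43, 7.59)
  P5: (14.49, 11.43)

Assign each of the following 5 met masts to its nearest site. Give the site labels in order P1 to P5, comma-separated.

W, K, W, W, W

P1 → W (d²=15.62)
P2 → K (d²=22.94)
P3 → W (d²=48.86)
P4 → W (d²=2.87)
P5 → W (d²=26.63)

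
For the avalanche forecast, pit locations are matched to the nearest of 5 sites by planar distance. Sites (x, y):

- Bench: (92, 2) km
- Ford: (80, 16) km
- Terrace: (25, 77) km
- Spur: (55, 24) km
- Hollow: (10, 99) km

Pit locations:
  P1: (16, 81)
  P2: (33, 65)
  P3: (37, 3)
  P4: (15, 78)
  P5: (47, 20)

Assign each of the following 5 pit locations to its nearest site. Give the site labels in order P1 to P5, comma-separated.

P1 → Terrace (d²=97.00)
P2 → Terrace (d²=208.00)
P3 → Spur (d²=765.00)
P4 → Terrace (d²=101.00)
P5 → Spur (d²=80.00)

Terrace, Terrace, Spur, Terrace, Spur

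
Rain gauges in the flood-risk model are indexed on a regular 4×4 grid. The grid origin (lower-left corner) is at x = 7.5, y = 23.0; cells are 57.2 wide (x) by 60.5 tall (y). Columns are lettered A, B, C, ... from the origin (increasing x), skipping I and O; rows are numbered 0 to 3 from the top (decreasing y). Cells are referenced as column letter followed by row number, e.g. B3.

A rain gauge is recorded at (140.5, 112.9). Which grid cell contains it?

Column index: ⌊(140.5 − 7.5) / 57.2⌋ = ⌊2.325⌋ = 2 → column C
Row offset from origin: ⌊(112.9 − 23.0) / 60.5⌋ = ⌊1.486⌋ = 1 → row 2 (counted from top)

C2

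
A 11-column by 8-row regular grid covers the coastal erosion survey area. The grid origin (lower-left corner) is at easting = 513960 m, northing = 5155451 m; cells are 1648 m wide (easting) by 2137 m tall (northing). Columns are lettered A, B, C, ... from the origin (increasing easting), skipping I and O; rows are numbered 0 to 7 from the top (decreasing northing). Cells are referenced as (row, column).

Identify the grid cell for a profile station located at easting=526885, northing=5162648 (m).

(4, H)

Column index: ⌊(526885 − 513960) / 1648⌋ = ⌊7.843⌋ = 7 → column H
Row offset from origin: ⌊(5162648 − 5155451) / 2137⌋ = ⌊3.368⌋ = 3 → row 4 (counted from top)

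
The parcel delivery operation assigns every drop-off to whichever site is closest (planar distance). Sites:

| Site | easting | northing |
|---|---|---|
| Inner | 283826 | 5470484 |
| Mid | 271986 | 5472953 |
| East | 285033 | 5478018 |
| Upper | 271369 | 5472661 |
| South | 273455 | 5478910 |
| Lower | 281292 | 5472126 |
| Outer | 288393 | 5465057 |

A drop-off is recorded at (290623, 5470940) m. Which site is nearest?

Outer

Squared distances to each site:
Inner: 46407145.000; Mid: 351389938.000; East: 81346184.000; Upper: 373678357.000; South: 358261124.000; Lower: 88474157.000; Outer: 39582589.000.
Minimum at Outer.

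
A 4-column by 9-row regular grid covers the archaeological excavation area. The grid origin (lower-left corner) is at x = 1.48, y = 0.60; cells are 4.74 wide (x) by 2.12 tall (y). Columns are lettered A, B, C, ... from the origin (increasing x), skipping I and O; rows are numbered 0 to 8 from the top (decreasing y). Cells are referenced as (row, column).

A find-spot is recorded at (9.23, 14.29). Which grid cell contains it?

(2, B)

Column index: ⌊(9.23 − 1.48) / 4.74⌋ = ⌊1.635⌋ = 1 → column B
Row offset from origin: ⌊(14.29 − 0.60) / 2.12⌋ = ⌊6.458⌋ = 6 → row 2 (counted from top)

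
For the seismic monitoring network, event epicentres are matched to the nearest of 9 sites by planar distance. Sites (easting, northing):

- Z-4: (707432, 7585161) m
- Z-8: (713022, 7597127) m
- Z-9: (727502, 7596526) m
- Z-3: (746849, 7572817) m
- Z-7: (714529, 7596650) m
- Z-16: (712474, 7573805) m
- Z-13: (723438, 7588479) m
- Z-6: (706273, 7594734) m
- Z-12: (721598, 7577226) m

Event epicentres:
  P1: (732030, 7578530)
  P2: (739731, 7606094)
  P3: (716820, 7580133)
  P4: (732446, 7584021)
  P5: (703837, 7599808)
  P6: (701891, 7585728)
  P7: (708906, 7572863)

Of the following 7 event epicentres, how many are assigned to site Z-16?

1

P1 → Z-12
P2 → Z-9
P3 → Z-12
P4 → Z-13
P5 → Z-6
P6 → Z-4
P7 → Z-16
1 of the 7 goes to Z-16.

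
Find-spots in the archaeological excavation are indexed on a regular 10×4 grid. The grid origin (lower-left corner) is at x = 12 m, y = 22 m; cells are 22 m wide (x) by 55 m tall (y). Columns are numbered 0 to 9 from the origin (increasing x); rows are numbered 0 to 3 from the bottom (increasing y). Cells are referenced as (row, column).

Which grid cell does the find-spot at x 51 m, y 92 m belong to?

(1, 1)

Column index: ⌊(51 − 12) / 22⌋ = ⌊1.773⌋ = 1
Row offset from origin: ⌊(92 − 22) / 55⌋ = ⌊1.273⌋ = 1 → row 1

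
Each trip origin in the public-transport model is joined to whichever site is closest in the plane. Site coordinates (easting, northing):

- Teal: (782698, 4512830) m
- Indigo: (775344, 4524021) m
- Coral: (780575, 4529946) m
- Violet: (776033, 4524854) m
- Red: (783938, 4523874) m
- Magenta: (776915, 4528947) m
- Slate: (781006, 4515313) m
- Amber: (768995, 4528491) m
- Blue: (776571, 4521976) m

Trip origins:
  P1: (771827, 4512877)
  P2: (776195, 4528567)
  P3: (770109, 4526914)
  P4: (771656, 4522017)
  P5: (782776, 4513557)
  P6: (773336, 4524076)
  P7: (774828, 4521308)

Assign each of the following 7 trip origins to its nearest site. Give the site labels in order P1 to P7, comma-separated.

Slate, Magenta, Amber, Indigo, Teal, Indigo, Blue

P1 → Slate (d²=90188137.00)
P2 → Magenta (d²=662800.00)
P3 → Amber (d²=3727925.00)
P4 → Indigo (d²=17617360.00)
P5 → Teal (d²=534613.00)
P6 → Indigo (d²=4035089.00)
P7 → Blue (d²=3484273.00)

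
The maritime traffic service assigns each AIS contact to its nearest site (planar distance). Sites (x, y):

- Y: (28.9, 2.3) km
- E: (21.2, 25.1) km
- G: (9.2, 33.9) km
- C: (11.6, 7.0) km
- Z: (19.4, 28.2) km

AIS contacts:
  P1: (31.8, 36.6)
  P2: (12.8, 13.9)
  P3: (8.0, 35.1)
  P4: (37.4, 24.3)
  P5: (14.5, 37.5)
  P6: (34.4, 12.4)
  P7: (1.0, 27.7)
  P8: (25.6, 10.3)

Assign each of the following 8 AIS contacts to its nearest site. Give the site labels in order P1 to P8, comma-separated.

P1 → Z (d²=224.32)
P2 → C (d²=49.05)
P3 → G (d²=2.88)
P4 → E (d²=263.08)
P5 → G (d²=41.05)
P6 → Y (d²=132.26)
P7 → G (d²=105.68)
P8 → Y (d²=74.89)

Z, C, G, E, G, Y, G, Y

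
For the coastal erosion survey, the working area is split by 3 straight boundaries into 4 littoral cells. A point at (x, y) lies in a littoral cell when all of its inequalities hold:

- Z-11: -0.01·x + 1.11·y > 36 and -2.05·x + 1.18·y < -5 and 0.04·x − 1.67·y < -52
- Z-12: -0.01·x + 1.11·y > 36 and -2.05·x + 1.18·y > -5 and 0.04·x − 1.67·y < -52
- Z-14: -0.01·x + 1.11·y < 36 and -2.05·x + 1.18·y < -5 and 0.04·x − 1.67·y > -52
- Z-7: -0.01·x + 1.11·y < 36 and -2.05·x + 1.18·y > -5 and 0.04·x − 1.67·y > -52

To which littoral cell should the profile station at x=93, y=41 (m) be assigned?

-0.01·93 + 1.11·41 = 44.580, which is > 36
-2.05·93 + 1.18·41 = -142.270, which is < -5
0.04·93 − 1.67·41 = -64.750, which is < -52
This sign pattern matches Z-11.

Z-11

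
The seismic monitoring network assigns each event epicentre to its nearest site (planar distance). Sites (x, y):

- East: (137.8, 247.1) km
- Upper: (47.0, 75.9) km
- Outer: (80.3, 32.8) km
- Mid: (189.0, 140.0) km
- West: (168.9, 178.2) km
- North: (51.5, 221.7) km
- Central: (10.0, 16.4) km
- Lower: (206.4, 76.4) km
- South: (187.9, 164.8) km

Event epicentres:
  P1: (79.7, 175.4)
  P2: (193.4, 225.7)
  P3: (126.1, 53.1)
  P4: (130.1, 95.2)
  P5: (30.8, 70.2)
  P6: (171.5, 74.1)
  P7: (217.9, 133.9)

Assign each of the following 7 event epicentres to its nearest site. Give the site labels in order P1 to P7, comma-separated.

North, West, Outer, Mid, Upper, Lower, Mid

P1 → North (d²=2938.93)
P2 → West (d²=2856.50)
P3 → Outer (d²=2509.73)
P4 → Mid (d²=5476.25)
P5 → Upper (d²=294.93)
P6 → Lower (d²=1223.30)
P7 → Mid (d²=872.42)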